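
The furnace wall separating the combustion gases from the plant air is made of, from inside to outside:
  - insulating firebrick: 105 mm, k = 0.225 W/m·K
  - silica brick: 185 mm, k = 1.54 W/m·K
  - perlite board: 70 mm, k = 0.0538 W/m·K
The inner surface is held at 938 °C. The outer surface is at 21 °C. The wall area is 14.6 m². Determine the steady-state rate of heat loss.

Q ≈ 7090 W

Model the wall as resistances in series:
R_insulating firebrick = L/(kA) = 0.105/(0.225×14.6) = 0.03196 K/W
R_silica brick = L/(kA) = 0.185/(1.54×14.6) = 0.008228 K/W
R_perlite board = L/(kA) = 0.07/(0.0538×14.6) = 0.08912 K/W
R_total = 0.1293 K/W
Q = ΔT / R_total = 917 / 0.1293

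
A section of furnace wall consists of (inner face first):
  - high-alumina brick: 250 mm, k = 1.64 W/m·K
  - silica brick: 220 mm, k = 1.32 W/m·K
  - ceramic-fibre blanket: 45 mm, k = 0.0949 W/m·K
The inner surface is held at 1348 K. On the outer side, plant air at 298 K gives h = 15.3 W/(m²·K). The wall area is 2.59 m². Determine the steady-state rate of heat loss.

Q ≈ 3170 W

Treating each layer as a thermal resistance in series:
R_high-alumina brick = L/(kA) = 0.25/(1.64×2.59) = 0.05886 K/W
R_silica brick = L/(kA) = 0.22/(1.32×2.59) = 0.06435 K/W
R_ceramic-fibre blanket = L/(kA) = 0.045/(0.0949×2.59) = 0.1831 K/W
R_outer film = 1/(h_o·A) = 1/(15.3×2.59) = 0.02524 K/W
R_total = 0.3315 K/W
Q = ΔT / R_total = 1050 / 0.3315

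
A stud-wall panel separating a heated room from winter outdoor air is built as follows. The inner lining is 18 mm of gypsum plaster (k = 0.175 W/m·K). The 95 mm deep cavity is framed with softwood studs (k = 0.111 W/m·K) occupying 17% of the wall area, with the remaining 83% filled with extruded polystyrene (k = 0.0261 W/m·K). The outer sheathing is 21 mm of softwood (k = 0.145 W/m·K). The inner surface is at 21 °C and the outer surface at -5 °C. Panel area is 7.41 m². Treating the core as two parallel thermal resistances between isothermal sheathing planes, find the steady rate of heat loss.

Q ≈ 74.3 W

Sheathing layers in series; stud and cavity paths in parallel between them.
R_inner = 0.018/(0.175×7.41) = 0.01388 K/W
R_stud  = 0.095/(0.111×0.17×7.41) = 0.6794 K/W
R_cav   = 0.095/(0.0261×0.83×7.41) = 0.5918 K/W
1/R_core = 1/R_stud + 1/R_cav → R_core = 0.3163 K/W
R_outer = 0.021/(0.145×7.41) = 0.01954 K/W
R_total = 0.3497 K/W
Q = ΔT/R_total = 26/0.3497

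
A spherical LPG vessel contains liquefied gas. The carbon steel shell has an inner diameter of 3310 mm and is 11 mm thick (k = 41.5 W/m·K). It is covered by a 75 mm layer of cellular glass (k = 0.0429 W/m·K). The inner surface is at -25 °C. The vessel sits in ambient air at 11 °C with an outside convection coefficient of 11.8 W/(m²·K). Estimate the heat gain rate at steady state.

For a spherical shell R = (1/r₁ − 1/r₂)/(4πk); film R = 1/(h·4πr²). In series:
R_carbon steel shell = (1/1.655 − 1/1.666)/(4π×41.5) = 7.65×10^-6 K/W
R_cellular glass = (1/1.666 − 1/1.741)/(4π×0.0429) = 0.04796 K/W
R_outer film = 1/(h·4πr_o²) = 1/(11.8×4π×1.741²) = 0.002225 K/W
R_total = 0.0502 K/W
Q = ΔT/R_total = 36/0.0502

Q ≈ 717 W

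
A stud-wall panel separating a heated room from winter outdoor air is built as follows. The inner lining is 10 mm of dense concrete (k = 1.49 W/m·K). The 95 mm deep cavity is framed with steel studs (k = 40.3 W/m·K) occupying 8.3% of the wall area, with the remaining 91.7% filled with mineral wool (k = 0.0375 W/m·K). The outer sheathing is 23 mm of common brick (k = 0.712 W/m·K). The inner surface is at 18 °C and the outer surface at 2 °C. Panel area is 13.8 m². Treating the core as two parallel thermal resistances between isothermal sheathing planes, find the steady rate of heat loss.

Q ≈ 3290 W

Sheathing layers in series; stud and cavity paths in parallel between them.
R_inner = 0.01/(1.49×13.8) = 4.863×10^-4 K/W
R_stud  = 0.095/(40.3×0.083×13.8) = 0.002058 K/W
R_cav   = 0.095/(0.0375×0.917×13.8) = 0.2002 K/W
1/R_core = 1/R_stud + 1/R_cav → R_core = 0.002037 K/W
R_outer = 0.023/(0.712×13.8) = 0.002341 K/W
R_total = 0.004864 K/W
Q = ΔT/R_total = 16/0.004864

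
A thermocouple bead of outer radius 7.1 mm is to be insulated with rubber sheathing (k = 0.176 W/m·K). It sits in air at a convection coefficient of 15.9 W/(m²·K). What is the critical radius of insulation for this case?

For a sphere r_cr = 2k/h = 2×0.176/15.9
r_cr = 22.1 mm; since the bare radius (7.1 mm) is below r_cr, adding a thin layer of insulation will *increase* heat loss.

r_cr ≈ 22.1 mm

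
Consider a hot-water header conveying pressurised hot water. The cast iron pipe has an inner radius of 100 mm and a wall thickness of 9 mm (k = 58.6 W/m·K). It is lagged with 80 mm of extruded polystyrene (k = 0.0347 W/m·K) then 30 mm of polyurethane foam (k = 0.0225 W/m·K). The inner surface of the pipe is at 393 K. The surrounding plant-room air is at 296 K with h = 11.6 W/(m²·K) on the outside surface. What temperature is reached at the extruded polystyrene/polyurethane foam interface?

Radial resistances (cylindrical: R_cond = ln(r_o/r_i)/(2πkL), R_conv = 1/(h·2πrL)):
R_cast iron pipe wall = ln(109/100)/(2π×58.6×1) = 2.341×10^-4 K/W
R_extruded polystyrene = ln(189/109)/(2π×0.0347×1) = 2.524 K/W
R_polyurethane foam = ln(219/189)/(2π×0.0225×1) = 1.042 K/W
R_outer film = 1/(h_o·2πr_oL) = 1/(11.6×2π×0.219×1) = 0.06265 K/W
R_total = 3.629 K/W
Q = ΔT/R_total = 97/3.629
Q = 26.7 W/m
T_interface = T_inner − Q·ΣR(inner→interface) = 393 − 26.7×2.525

T ≈ 326 K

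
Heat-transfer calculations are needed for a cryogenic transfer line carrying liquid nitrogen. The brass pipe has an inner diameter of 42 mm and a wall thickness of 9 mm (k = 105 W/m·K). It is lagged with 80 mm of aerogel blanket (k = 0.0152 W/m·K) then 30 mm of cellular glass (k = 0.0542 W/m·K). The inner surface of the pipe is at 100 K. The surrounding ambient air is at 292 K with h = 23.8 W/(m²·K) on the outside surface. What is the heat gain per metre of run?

q′ ≈ 13.4 W/m

Treating each annulus and film as a series resistance:
R_brass pipe wall = ln(30/21)/(2π×105×1) = 5.406×10^-4 K/W
R_aerogel blanket = ln(110/30)/(2π×0.0152×1) = 13.6 K/W
R_cellular glass = ln(140/110)/(2π×0.0542×1) = 0.7082 K/W
R_outer film = 1/(h_o·2πr_oL) = 1/(23.8×2π×0.14×1) = 0.04777 K/W
R_total = 14.36 K/W
Q = ΔT/R_total = 192/14.36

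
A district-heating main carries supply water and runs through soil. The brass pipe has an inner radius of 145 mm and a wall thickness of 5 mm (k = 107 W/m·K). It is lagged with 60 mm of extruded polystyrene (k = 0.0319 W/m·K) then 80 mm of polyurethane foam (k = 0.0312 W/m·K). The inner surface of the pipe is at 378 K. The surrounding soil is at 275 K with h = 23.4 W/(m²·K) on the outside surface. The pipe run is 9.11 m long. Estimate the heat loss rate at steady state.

Q ≈ 280 W

Cylindrical conduction, so R = ln(r₂/r₁)/(2πkL) per layer, in series:
R_brass pipe wall = ln(150/145)/(2π×107×9.11) = 5.535×10^-6 K/W
R_extruded polystyrene = ln(210/150)/(2π×0.0319×9.11) = 0.1843 K/W
R_polyurethane foam = ln(290/210)/(2π×0.0312×9.11) = 0.1807 K/W
R_outer film = 1/(h_o·2πr_oL) = 1/(23.4×2π×0.29×9.11) = 0.002574 K/W
R_total = 0.3676 K/W
Q = ΔT/R_total = 103/0.3676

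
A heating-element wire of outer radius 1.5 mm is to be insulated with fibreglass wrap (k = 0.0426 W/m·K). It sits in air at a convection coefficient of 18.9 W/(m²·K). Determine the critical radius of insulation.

For a cylinder r_cr = k/h = 0.0426/18.9
r_cr = 2.25 mm; since the bare radius (1.5 mm) is below r_cr, adding a thin layer of insulation will *increase* heat loss.

r_cr ≈ 2.25 mm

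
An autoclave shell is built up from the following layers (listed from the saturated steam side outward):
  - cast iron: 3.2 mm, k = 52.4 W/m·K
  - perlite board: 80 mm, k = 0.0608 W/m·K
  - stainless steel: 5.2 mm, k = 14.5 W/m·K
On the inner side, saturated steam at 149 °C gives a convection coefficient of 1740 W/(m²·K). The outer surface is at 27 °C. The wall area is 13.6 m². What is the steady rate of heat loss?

Q ≈ 1260 W

Model the wall as resistances in series:
R_inner film = 1/(h_i·A) = 1/(1740×13.6) = 4.226×10^-5 K/W
R_cast iron = L/(kA) = 0.0032/(52.4×13.6) = 4.49×10^-6 K/W
R_perlite board = L/(kA) = 0.08/(0.0608×13.6) = 0.09675 K/W
R_stainless steel = L/(kA) = 0.0052/(14.5×13.6) = 2.637×10^-5 K/W
R_total = 0.09682 K/W
Q = ΔT / R_total = 122 / 0.09682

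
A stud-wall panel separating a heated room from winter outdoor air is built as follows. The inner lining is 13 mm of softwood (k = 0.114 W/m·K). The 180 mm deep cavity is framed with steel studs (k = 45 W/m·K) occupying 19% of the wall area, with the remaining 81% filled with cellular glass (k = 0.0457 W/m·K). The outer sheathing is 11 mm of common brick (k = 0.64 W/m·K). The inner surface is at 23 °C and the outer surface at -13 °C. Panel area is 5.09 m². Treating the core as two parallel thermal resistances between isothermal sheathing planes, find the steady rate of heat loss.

Sheathing layers in series; stud and cavity paths in parallel between them.
R_inner = 0.013/(0.114×5.09) = 0.0224 K/W
R_stud  = 0.18/(45×0.19×5.09) = 0.004136 K/W
R_cav   = 0.18/(0.0457×0.81×5.09) = 0.9553 K/W
1/R_core = 1/R_stud + 1/R_cav → R_core = 0.004118 K/W
R_outer = 0.011/(0.64×5.09) = 0.003377 K/W
R_total = 0.0299 K/W
Q = ΔT/R_total = 36/0.0299

Q ≈ 1200 W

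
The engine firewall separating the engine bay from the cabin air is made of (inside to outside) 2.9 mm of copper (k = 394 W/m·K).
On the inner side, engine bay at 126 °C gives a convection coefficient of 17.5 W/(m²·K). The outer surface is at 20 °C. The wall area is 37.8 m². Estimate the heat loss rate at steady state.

Q ≈ 70100 W

Treating each layer as a thermal resistance in series:
R_inner film = 1/(h_i·A) = 1/(17.5×37.8) = 0.001512 K/W
R_copper = L/(kA) = 0.0029/(394×37.8) = 1.947×10^-7 K/W
R_total = 0.001512 K/W
Q = ΔT / R_total = 106 / 0.001512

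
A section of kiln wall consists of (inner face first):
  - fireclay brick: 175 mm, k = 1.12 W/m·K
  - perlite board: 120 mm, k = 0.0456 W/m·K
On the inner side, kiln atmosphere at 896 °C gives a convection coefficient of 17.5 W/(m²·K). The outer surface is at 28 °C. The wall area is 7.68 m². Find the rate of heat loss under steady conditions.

Q ≈ 2340 W

Model the wall as resistances in series:
R_inner film = 1/(h_i·A) = 1/(17.5×7.68) = 0.00744 K/W
R_fireclay brick = L/(kA) = 0.175/(1.12×7.68) = 0.02035 K/W
R_perlite board = L/(kA) = 0.12/(0.0456×7.68) = 0.3427 K/W
R_total = 0.3704 K/W
Q = ΔT / R_total = 868 / 0.3704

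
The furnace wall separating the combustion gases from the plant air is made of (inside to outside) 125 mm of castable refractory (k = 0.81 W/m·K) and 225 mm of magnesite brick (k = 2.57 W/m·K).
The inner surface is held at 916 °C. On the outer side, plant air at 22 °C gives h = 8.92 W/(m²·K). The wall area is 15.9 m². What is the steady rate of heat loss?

Q ≈ 40200 W

Series thermal resistances:
R_castable refractory = L/(kA) = 0.125/(0.81×15.9) = 0.009706 K/W
R_magnesite brick = L/(kA) = 0.225/(2.57×15.9) = 0.005506 K/W
R_outer film = 1/(h_o·A) = 1/(8.92×15.9) = 0.007051 K/W
R_total = 0.02226 K/W
Q = ΔT / R_total = 894 / 0.02226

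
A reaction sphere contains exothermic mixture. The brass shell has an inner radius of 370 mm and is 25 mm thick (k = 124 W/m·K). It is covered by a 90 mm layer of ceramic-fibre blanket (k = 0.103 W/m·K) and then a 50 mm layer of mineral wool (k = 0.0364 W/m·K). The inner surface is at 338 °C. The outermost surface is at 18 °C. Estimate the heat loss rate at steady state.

Radial (spherical) resistances in series:
R_brass shell = (1/0.37 − 1/0.395)/(4π×124) = 1.098×10^-4 K/W
R_ceramic-fibre blanket = (1/0.395 − 1/0.485)/(4π×0.103) = 0.363 K/W
R_mineral wool = (1/0.485 − 1/0.535)/(4π×0.0364) = 0.4213 K/W
R_total = 0.7843 K/W
Q = ΔT/R_total = 320/0.7843

Q ≈ 408 W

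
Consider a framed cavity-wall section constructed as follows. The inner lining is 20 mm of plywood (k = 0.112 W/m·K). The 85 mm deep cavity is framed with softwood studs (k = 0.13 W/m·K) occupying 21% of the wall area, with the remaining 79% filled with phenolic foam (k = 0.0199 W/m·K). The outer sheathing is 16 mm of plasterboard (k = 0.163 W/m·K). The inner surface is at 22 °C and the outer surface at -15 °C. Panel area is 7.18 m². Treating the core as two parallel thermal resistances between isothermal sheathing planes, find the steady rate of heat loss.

Q ≈ 118 W

Sheathing layers in series; stud and cavity paths in parallel between them.
R_inner = 0.02/(0.112×7.18) = 0.02487 K/W
R_stud  = 0.085/(0.13×0.21×7.18) = 0.4336 K/W
R_cav   = 0.085/(0.0199×0.79×7.18) = 0.753 K/W
1/R_core = 1/R_stud + 1/R_cav → R_core = 0.2752 K/W
R_outer = 0.016/(0.163×7.18) = 0.01367 K/W
R_total = 0.3137 K/W
Q = ΔT/R_total = 37/0.3137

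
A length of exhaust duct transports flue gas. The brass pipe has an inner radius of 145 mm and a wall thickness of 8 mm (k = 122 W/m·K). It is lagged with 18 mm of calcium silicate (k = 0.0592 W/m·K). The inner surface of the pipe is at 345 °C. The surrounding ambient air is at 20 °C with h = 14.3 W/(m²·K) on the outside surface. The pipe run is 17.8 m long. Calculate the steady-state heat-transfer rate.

Q ≈ 15900 W

Per-layer cylindrical resistances, series-summed:
R_brass pipe wall = ln(153/145)/(2π×122×17.8) = 3.936×10^-6 K/W
R_calcium silicate = ln(171/153)/(2π×0.0592×17.8) = 0.0168 K/W
R_outer film = 1/(h_o·2πr_oL) = 1/(14.3×2π×0.171×17.8) = 0.003657 K/W
R_total = 0.02046 K/W
Q = ΔT/R_total = 325/0.02046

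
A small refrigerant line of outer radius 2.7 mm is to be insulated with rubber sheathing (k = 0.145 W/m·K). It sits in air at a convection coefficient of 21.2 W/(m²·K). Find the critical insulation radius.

For a cylinder r_cr = k/h = 0.145/21.2
r_cr = 6.84 mm; since the bare radius (2.7 mm) is below r_cr, adding a thin layer of insulation will *increase* heat loss.

r_cr ≈ 6.84 mm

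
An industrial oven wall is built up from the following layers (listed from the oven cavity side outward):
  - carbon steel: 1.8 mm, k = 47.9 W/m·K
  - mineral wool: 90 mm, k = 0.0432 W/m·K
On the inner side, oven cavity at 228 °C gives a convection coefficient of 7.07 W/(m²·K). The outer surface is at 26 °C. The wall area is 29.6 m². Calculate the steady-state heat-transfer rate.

Q ≈ 2690 W

Treating each layer as a thermal resistance in series:
R_inner film = 1/(h_i·A) = 1/(7.07×29.6) = 0.004778 K/W
R_carbon steel = L/(kA) = 0.0018/(47.9×29.6) = 1.27×10^-6 K/W
R_mineral wool = L/(kA) = 0.09/(0.0432×29.6) = 0.07038 K/W
R_total = 0.07516 K/W
Q = ΔT / R_total = 202 / 0.07516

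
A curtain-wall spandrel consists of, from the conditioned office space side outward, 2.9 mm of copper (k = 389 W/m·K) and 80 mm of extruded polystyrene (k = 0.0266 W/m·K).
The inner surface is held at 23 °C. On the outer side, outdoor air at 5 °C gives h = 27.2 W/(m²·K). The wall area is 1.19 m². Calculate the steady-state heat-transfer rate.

Q ≈ 7.04 W

Thermal resistances in series:
R_copper = L/(kA) = 0.0029/(389×1.19) = 6.265×10^-6 K/W
R_extruded polystyrene = L/(kA) = 0.08/(0.0266×1.19) = 2.527 K/W
R_outer film = 1/(h_o·A) = 1/(27.2×1.19) = 0.03089 K/W
R_total = 2.558 K/W
Q = ΔT / R_total = 18 / 2.558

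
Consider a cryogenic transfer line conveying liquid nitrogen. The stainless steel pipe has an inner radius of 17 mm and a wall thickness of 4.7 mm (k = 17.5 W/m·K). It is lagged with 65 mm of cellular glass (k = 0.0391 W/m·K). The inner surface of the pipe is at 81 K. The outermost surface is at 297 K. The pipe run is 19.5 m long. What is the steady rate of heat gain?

Q ≈ 747 W

Radial resistances (cylindrical: R_cond = ln(r_o/r_i)/(2πkL), R_conv = 1/(h·2πrL)):
R_stainless steel pipe wall = ln(21.7/17)/(2π×17.5×19.5) = 1.138×10^-4 K/W
R_cellular glass = ln(86.7/21.7)/(2π×0.0391×19.5) = 0.2891 K/W
R_total = 0.2893 K/W
Q = ΔT/R_total = 216/0.2893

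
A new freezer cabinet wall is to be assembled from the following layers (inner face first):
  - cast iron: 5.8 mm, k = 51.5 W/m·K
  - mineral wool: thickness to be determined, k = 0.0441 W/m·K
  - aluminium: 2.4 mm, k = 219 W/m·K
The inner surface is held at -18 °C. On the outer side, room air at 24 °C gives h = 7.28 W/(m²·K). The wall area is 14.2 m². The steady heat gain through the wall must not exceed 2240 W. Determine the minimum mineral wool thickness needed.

Thermal resistances in series:
R_cast iron = L/(kA) = 0.0058/(51.5×14.2) = 7.931×10^-6 K/W
R_aluminium = L/(kA) = 0.0024/(219×14.2) = 7.718×10^-7 K/W
R_outer film = 1/(h_o·A) = 1/(7.28×14.2) = 0.009673 K/W
Sum of the known resistances R_other = 0.009682 K/W
Required total resistance R_tot = ΔT/Q_allow = 42/2240 = 0.01875 K/W
R_mineral wool = R_tot − R_other = 0.009068 K/W
L = R·k·A = 0.009068×0.0441×14.2

L ≈ 5.68 mm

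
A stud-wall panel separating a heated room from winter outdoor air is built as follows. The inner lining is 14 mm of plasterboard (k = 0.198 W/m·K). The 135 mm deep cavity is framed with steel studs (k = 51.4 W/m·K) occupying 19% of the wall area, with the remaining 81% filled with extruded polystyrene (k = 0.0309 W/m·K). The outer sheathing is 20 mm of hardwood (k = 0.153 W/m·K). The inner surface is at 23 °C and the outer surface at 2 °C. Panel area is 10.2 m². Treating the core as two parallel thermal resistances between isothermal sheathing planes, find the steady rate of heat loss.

Q ≈ 995 W

Sheathing layers in series; stud and cavity paths in parallel between them.
R_inner = 0.014/(0.198×10.2) = 0.006932 K/W
R_stud  = 0.135/(51.4×0.19×10.2) = 0.001355 K/W
R_cav   = 0.135/(0.0309×0.81×10.2) = 0.5288 K/W
1/R_core = 1/R_stud + 1/R_cav → R_core = 0.001352 K/W
R_outer = 0.02/(0.153×10.2) = 0.01282 K/W
R_total = 0.0211 K/W
Q = ΔT/R_total = 21/0.0211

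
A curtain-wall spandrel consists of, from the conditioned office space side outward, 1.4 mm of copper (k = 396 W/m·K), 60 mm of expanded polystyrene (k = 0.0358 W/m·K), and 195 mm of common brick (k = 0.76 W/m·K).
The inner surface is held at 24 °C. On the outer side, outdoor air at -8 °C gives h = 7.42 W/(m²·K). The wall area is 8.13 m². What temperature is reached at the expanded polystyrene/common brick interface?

T ≈ -1.94 °C

Series thermal resistances:
R_copper = L/(kA) = 0.0014/(396×8.13) = 4.349×10^-7 K/W
R_expanded polystyrene = L/(kA) = 0.06/(0.0358×8.13) = 0.2061 K/W
R_common brick = L/(kA) = 0.195/(0.76×8.13) = 0.03156 K/W
R_outer film = 1/(h_o·A) = 1/(7.42×8.13) = 0.01658 K/W
R_total = 0.2543 K/W;  Q = ΔT/R_total = 32/0.2543 = 125.8 W
T_interface = T_inner − Q·ΣR(inner→interface) = 24 − 126×0.2061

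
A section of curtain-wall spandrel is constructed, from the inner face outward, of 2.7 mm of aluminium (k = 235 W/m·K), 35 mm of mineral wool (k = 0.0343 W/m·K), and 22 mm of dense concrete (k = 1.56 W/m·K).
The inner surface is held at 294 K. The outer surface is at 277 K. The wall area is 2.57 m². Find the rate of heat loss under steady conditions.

Q ≈ 42.2 W

Using the resistance-network approach (series):
R_aluminium = L/(kA) = 0.0027/(235×2.57) = 4.471×10^-6 K/W
R_mineral wool = L/(kA) = 0.035/(0.0343×2.57) = 0.397 K/W
R_dense concrete = L/(kA) = 0.022/(1.56×2.57) = 0.005487 K/W
R_total = 0.4025 K/W
Q = ΔT / R_total = 17 / 0.4025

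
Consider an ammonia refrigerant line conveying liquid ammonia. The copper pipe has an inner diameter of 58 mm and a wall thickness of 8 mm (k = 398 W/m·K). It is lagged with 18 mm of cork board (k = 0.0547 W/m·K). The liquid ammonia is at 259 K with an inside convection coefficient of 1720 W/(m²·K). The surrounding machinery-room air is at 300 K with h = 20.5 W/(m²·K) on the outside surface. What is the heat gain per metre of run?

q′ ≈ 31.6 W/m

Treating each annulus and film as a series resistance:
R_inner film = 1/(h_i·2πr₁L) = 1/(1720×2π×0.029×1) = 0.003191 K/W
R_copper pipe wall = ln(37/29)/(2π×398×1) = 9.742×10^-5 K/W
R_cork board = ln(55/37)/(2π×0.0547×1) = 1.153 K/W
R_outer film = 1/(h_o·2πr_oL) = 1/(20.5×2π×0.055×1) = 0.1412 K/W
R_total = 1.298 K/W
Q = ΔT/R_total = 41/1.298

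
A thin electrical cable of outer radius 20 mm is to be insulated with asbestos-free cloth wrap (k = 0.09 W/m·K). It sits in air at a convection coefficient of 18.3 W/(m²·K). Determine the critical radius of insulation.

r_cr ≈ 4.92 mm

For a cylinder r_cr = k/h = 0.09/18.3
r_cr = 4.92 mm; since the bare radius (20 mm) is above r_cr, any added insulation will reduce heat loss.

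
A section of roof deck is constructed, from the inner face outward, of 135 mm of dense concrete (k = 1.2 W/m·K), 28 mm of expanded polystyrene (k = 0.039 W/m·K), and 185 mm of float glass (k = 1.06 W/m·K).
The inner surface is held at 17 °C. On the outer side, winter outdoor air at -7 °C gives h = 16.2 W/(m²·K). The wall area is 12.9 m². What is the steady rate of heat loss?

Treating each layer as a thermal resistance in series:
R_dense concrete = L/(kA) = 0.135/(1.2×12.9) = 0.008721 K/W
R_expanded polystyrene = L/(kA) = 0.028/(0.039×12.9) = 0.05565 K/W
R_float glass = L/(kA) = 0.185/(1.06×12.9) = 0.01353 K/W
R_outer film = 1/(h_o·A) = 1/(16.2×12.9) = 0.004785 K/W
R_total = 0.08269 K/W
Q = ΔT / R_total = 24 / 0.08269

Q ≈ 290 W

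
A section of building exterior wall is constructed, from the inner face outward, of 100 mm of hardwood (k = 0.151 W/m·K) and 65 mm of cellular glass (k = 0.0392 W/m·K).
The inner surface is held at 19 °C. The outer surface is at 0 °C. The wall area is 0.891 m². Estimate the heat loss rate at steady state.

Series thermal resistances:
R_hardwood = L/(kA) = 0.1/(0.151×0.891) = 0.7433 K/W
R_cellular glass = L/(kA) = 0.065/(0.0392×0.891) = 1.861 K/W
R_total = 2.604 K/W
Q = ΔT / R_total = 19 / 2.604

Q ≈ 7.3 W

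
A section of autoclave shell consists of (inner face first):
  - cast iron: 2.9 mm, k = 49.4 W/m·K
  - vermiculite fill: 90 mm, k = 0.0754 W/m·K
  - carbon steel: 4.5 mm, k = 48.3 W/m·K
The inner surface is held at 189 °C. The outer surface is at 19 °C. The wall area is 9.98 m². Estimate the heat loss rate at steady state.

Series thermal resistances:
R_cast iron = L/(kA) = 0.0029/(49.4×9.98) = 5.882×10^-6 K/W
R_vermiculite fill = L/(kA) = 0.09/(0.0754×9.98) = 0.1196 K/W
R_carbon steel = L/(kA) = 0.0045/(48.3×9.98) = 9.335×10^-6 K/W
R_total = 0.1196 K/W
Q = ΔT / R_total = 170 / 0.1196

Q ≈ 1420 W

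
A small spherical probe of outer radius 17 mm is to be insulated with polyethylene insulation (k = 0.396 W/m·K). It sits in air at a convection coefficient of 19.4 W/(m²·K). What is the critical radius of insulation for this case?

For a sphere r_cr = 2k/h = 2×0.396/19.4
r_cr = 40.8 mm; since the bare radius (17 mm) is below r_cr, adding a thin layer of insulation will *increase* heat loss.

r_cr ≈ 40.8 mm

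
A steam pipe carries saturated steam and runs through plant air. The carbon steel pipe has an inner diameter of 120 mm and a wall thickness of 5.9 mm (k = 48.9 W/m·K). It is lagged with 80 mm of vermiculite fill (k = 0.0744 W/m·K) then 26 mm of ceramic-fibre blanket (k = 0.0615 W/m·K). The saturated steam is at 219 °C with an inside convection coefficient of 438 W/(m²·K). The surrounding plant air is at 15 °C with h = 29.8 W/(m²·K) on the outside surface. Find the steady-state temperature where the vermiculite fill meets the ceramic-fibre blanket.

T ≈ 58 °C

Cylindrical conduction, so R = ln(r₂/r₁)/(2πkL) per layer, in series:
R_inner film = 1/(h_i·2πr₁L) = 1/(438×2π×0.06×1) = 0.006056 K/W
R_carbon steel pipe wall = ln(65.9/60)/(2π×48.9×1) = 3.053×10^-4 K/W
R_vermiculite fill = ln(145.9/65.9)/(2π×0.0744×1) = 1.7 K/W
R_ceramic-fibre blanket = ln(171.9/145.9)/(2π×0.0615×1) = 0.4244 K/W
R_outer film = 1/(h_o·2πr_oL) = 1/(29.8×2π×0.1719×1) = 0.03107 K/W
R_total = 2.162 K/W
Q = ΔT/R_total = 204/2.162
Q = 94.4 W/m
T_interface = T_inner − Q·ΣR(inner→interface) = 219 − 94.4×1.707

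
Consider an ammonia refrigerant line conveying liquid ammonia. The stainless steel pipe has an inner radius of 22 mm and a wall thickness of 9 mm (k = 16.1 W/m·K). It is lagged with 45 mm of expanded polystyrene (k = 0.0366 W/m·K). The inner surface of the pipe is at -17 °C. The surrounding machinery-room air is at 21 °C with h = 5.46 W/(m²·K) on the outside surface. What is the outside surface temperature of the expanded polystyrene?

Treating each annulus and film as a series resistance:
R_stainless steel pipe wall = ln(31/22)/(2π×16.1×1) = 0.00339 K/W
R_expanded polystyrene = ln(76/31)/(2π×0.0366×1) = 3.899 K/W
R_outer film = 1/(h_o·2πr_oL) = 1/(5.46×2π×0.076×1) = 0.3835 K/W
R_total = 4.286 K/W
Q = ΔT/R_total = 38/4.286
Q = 8.87 W/m
T_interface = T_inner + Q·ΣR(inner→interface) = -17 + 8.87×3.903

T ≈ 17.6 °C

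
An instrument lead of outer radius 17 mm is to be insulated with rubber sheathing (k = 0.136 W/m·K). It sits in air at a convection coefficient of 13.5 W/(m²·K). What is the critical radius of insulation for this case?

For a cylinder r_cr = k/h = 0.136/13.5
r_cr = 10.1 mm; since the bare radius (17 mm) is above r_cr, any added insulation will reduce heat loss.

r_cr ≈ 10.1 mm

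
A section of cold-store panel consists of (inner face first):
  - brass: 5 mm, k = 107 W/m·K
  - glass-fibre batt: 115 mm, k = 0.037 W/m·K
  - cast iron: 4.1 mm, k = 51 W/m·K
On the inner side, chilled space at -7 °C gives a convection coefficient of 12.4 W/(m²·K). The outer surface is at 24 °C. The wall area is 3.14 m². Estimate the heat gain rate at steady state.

Q ≈ 30.5 W

Using the resistance-network approach (series):
R_inner film = 1/(h_i·A) = 1/(12.4×3.14) = 0.02568 K/W
R_brass = L/(kA) = 0.005/(107×3.14) = 1.488×10^-5 K/W
R_glass-fibre batt = L/(kA) = 0.115/(0.037×3.14) = 0.9898 K/W
R_cast iron = L/(kA) = 0.0041/(51×3.14) = 2.56×10^-5 K/W
R_total = 1.016 K/W
Q = ΔT / R_total = 31 / 1.016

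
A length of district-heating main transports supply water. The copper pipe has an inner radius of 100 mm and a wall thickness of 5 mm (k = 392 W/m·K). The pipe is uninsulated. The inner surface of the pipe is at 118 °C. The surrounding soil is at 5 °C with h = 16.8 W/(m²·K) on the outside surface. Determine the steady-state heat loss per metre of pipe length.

Per-layer cylindrical resistances, series-summed:
R_copper pipe wall = ln(105/100)/(2π×392×1) = 1.981×10^-5 K/W
R_outer film = 1/(h_o·2πr_oL) = 1/(16.8×2π×0.105×1) = 0.09022 K/W
R_total = 0.09024 K/W
Q = ΔT/R_total = 113/0.09024

q′ ≈ 1250 W/m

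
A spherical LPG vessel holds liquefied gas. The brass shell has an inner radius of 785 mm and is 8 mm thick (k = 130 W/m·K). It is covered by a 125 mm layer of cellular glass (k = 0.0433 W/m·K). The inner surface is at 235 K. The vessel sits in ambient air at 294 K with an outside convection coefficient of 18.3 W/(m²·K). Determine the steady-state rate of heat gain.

Each spherical layer contributes R = (1/r_i − 1/r_o)/(4πk):
R_brass shell = (1/0.785 − 1/0.793)/(4π×130) = 7.867×10^-6 K/W
R_cellular glass = (1/0.793 − 1/0.918)/(4π×0.0433) = 0.3156 K/W
R_outer film = 1/(h·4πr_o²) = 1/(18.3×4π×0.918²) = 0.00516 K/W
R_total = 0.3207 K/W
Q = ΔT/R_total = 59/0.3207

Q ≈ 184 W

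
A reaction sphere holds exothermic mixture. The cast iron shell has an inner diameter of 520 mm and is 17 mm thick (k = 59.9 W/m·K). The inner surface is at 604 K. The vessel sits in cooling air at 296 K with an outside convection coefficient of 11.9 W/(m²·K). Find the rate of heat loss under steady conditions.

Q ≈ 3520 W

Spherical conduction: R = (1/r_in − 1/r_out)/(4πk) per layer; series-sum.
R_cast iron shell = (1/0.26 − 1/0.277)/(4π×59.9) = 3.136×10^-4 K/W
R_outer film = 1/(h·4πr_o²) = 1/(11.9×4π×0.277²) = 0.08715 K/W
R_total = 0.08747 K/W
Q = ΔT/R_total = 308/0.08747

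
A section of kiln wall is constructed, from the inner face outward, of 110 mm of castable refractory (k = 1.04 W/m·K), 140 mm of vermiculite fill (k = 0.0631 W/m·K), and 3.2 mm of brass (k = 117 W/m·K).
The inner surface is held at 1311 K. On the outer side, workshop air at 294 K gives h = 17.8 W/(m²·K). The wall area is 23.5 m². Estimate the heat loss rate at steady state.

Model the wall as resistances in series:
R_castable refractory = L/(kA) = 0.11/(1.04×23.5) = 0.004501 K/W
R_vermiculite fill = L/(kA) = 0.14/(0.0631×23.5) = 0.09441 K/W
R_brass = L/(kA) = 0.0032/(117×23.5) = 1.164×10^-6 K/W
R_outer film = 1/(h_o·A) = 1/(17.8×23.5) = 0.002391 K/W
R_total = 0.1013 K/W
Q = ΔT / R_total = 1017 / 0.1013

Q ≈ 10000 W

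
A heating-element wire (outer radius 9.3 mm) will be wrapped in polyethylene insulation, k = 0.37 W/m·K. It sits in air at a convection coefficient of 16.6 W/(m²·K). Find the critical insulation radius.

For a cylinder r_cr = k/h = 0.37/16.6
r_cr = 22.3 mm; since the bare radius (9.3 mm) is below r_cr, adding a thin layer of insulation will *increase* heat loss.

r_cr ≈ 22.3 mm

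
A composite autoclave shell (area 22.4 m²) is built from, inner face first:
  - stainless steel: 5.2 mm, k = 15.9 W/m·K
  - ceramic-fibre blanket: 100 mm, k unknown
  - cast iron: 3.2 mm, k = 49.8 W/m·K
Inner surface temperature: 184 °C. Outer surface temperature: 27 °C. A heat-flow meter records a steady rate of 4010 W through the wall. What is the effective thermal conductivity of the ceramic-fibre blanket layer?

Using the resistance-network approach (series):
R_stainless steel = L/(kA) = 0.0052/(15.9×22.4) = 1.46×10^-5 K/W
R_cast iron = L/(kA) = 0.0032/(49.8×22.4) = 2.869×10^-6 K/W
Sum of known resistances R_other = 1.747×10^-5 K/W
Total R = ΔT/Q = 157/4010 = 0.03915 K/W
R_ceramic-fibre blanket = R_total − R_other = 0.03913 K/W
k = L/(R·A) = 0.1/(0.03913×22.4)

k ≈ 0.114 W/(m·K)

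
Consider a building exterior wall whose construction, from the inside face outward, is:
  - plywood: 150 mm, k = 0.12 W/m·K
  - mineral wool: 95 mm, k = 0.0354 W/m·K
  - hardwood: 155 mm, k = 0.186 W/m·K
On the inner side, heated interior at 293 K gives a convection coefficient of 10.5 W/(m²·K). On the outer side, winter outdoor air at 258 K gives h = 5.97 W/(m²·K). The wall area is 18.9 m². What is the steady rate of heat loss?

Q ≈ 132 W

Treating each layer as a thermal resistance in series:
R_inner film = 1/(h_i·A) = 1/(10.5×18.9) = 0.005039 K/W
R_plywood = L/(kA) = 0.15/(0.12×18.9) = 0.06614 K/W
R_mineral wool = L/(kA) = 0.095/(0.0354×18.9) = 0.142 K/W
R_hardwood = L/(kA) = 0.155/(0.186×18.9) = 0.04409 K/W
R_outer film = 1/(h_o·A) = 1/(5.97×18.9) = 0.008863 K/W
R_total = 0.2661 K/W
Q = ΔT / R_total = 35 / 0.2661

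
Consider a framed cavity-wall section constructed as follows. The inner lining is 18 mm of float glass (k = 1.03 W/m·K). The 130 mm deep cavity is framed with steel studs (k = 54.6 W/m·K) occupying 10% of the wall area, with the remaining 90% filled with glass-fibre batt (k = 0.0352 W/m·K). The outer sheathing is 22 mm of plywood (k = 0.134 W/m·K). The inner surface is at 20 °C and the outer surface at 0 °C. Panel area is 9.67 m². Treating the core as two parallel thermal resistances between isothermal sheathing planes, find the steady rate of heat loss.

Sheathing layers in series; stud and cavity paths in parallel between them.
R_inner = 0.018/(1.03×9.67) = 0.001807 K/W
R_stud  = 0.13/(54.6×0.1×9.67) = 0.002462 K/W
R_cav   = 0.13/(0.0352×0.9×9.67) = 0.4244 K/W
1/R_core = 1/R_stud + 1/R_cav → R_core = 0.002448 K/W
R_outer = 0.022/(0.134×9.67) = 0.01698 K/W
R_total = 0.02123 K/W
Q = ΔT/R_total = 20/0.02123

Q ≈ 942 W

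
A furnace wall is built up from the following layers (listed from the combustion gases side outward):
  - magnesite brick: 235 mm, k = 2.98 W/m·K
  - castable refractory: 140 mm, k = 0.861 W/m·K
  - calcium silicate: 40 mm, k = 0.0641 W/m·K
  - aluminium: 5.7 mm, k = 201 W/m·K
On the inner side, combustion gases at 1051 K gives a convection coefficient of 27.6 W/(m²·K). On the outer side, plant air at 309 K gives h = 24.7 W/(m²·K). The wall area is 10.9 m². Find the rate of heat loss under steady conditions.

Q ≈ 8580 W

Series thermal resistances:
R_inner film = 1/(h_i·A) = 1/(27.6×10.9) = 0.003324 K/W
R_magnesite brick = L/(kA) = 0.235/(2.98×10.9) = 0.007235 K/W
R_castable refractory = L/(kA) = 0.14/(0.861×10.9) = 0.01492 K/W
R_calcium silicate = L/(kA) = 0.04/(0.0641×10.9) = 0.05725 K/W
R_aluminium = L/(kA) = 0.0057/(201×10.9) = 2.602×10^-6 K/W
R_outer film = 1/(h_o·A) = 1/(24.7×10.9) = 0.003714 K/W
R_total = 0.08644 K/W
Q = ΔT / R_total = 742 / 0.08644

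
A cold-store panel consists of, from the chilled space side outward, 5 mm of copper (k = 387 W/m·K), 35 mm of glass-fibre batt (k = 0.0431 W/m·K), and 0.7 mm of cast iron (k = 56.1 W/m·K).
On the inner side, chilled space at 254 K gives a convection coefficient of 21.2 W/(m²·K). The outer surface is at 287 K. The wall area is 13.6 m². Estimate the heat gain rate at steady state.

Q ≈ 522 W

Model the wall as resistances in series:
R_inner film = 1/(h_i·A) = 1/(21.2×13.6) = 0.003468 K/W
R_copper = L/(kA) = 0.005/(387×13.6) = 9.5×10^-7 K/W
R_glass-fibre batt = L/(kA) = 0.035/(0.0431×13.6) = 0.05971 K/W
R_cast iron = L/(kA) = 0.0007/(56.1×13.6) = 9.175×10^-7 K/W
R_total = 0.06318 K/W
Q = ΔT / R_total = 33 / 0.06318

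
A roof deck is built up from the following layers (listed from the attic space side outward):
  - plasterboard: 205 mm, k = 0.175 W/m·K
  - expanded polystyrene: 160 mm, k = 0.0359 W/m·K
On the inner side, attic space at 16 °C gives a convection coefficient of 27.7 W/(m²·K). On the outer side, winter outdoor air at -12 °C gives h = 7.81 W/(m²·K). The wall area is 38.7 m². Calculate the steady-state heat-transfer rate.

Q ≈ 187 W

Thermal resistances in series:
R_inner film = 1/(h_i·A) = 1/(27.7×38.7) = 9.328×10^-4 K/W
R_plasterboard = L/(kA) = 0.205/(0.175×38.7) = 0.03027 K/W
R_expanded polystyrene = L/(kA) = 0.16/(0.0359×38.7) = 0.1152 K/W
R_outer film = 1/(h_o·A) = 1/(7.81×38.7) = 0.003309 K/W
R_total = 0.1497 K/W
Q = ΔT / R_total = 28 / 0.1497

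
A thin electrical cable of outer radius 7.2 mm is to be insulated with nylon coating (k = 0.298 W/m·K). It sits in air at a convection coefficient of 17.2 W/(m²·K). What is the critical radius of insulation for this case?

r_cr ≈ 17.3 mm

For a cylinder r_cr = k/h = 0.298/17.2
r_cr = 17.3 mm; since the bare radius (7.2 mm) is below r_cr, adding a thin layer of insulation will *increase* heat loss.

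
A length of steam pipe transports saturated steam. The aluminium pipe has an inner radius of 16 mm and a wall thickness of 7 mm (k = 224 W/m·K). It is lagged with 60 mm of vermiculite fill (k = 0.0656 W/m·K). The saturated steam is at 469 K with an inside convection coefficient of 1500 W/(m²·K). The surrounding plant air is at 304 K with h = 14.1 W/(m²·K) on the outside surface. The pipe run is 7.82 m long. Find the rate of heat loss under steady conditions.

Q ≈ 396 W

Treating each annulus and film as a series resistance:
R_inner film = 1/(h_i·2πr₁L) = 1/(1500×2π×0.016×7.82) = 8.48×10^-4 K/W
R_aluminium pipe wall = ln(23/16)/(2π×224×7.82) = 3.297×10^-5 K/W
R_vermiculite fill = ln(83/23)/(2π×0.0656×7.82) = 0.3982 K/W
R_outer film = 1/(h_o·2πr_oL) = 1/(14.1×2π×0.083×7.82) = 0.01739 K/W
R_total = 0.4164 K/W
Q = ΔT/R_total = 165/0.4164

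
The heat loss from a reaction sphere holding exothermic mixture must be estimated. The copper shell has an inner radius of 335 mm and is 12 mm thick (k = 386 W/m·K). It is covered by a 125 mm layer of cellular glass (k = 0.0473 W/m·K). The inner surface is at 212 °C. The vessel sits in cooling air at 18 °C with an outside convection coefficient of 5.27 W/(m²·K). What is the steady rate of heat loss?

Spherical conduction: R = (1/r_in − 1/r_out)/(4πk) per layer; series-sum.
R_copper shell = (1/0.335 − 1/0.347)/(4π×386) = 2.128×10^-5 K/W
R_cellular glass = (1/0.347 − 1/0.472)/(4π×0.0473) = 1.284 K/W
R_outer film = 1/(h·4πr_o²) = 1/(5.27×4π×0.472²) = 0.06778 K/W
R_total = 1.352 K/W
Q = ΔT/R_total = 194/1.352

Q ≈ 144 W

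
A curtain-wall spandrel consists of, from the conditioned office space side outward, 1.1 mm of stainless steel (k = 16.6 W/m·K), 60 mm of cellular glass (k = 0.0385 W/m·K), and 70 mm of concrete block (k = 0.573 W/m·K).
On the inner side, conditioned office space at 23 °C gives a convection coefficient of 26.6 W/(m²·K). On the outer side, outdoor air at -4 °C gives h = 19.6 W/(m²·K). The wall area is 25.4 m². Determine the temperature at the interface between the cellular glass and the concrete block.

Treating each layer as a thermal resistance in series:
R_inner film = 1/(h_i·A) = 1/(26.6×25.4) = 0.00148 K/W
R_stainless steel = L/(kA) = 0.0011/(16.6×25.4) = 2.609×10^-6 K/W
R_cellular glass = L/(kA) = 0.06/(0.0385×25.4) = 0.06136 K/W
R_concrete block = L/(kA) = 0.07/(0.573×25.4) = 0.00481 K/W
R_outer film = 1/(h_o·A) = 1/(19.6×25.4) = 0.002009 K/W
R_total = 0.06966 K/W;  Q = ΔT/R_total = 27/0.06966 = 387.6 W
T_interface = T_inner − Q·ΣR(inner→interface) = 23 − 388×0.06284

T ≈ -1.36 °C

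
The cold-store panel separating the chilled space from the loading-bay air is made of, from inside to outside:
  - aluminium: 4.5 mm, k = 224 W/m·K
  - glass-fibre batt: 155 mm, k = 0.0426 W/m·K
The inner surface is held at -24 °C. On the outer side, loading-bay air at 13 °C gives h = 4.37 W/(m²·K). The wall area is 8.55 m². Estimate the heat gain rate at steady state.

Q ≈ 81.8 W

Using the resistance-network approach (series):
R_aluminium = L/(kA) = 0.0045/(224×8.55) = 2.35×10^-6 K/W
R_glass-fibre batt = L/(kA) = 0.155/(0.0426×8.55) = 0.4256 K/W
R_outer film = 1/(h_o·A) = 1/(4.37×8.55) = 0.02676 K/W
R_total = 0.4523 K/W
Q = ΔT / R_total = 37 / 0.4523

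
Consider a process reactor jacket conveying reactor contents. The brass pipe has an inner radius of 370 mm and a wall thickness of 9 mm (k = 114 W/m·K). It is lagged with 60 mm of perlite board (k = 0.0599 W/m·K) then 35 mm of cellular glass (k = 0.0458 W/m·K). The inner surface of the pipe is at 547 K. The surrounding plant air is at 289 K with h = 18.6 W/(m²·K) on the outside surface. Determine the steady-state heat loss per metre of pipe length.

q′ ≈ 382 W/m

Treating each annulus and film as a series resistance:
R_brass pipe wall = ln(379/370)/(2π×114×1) = 3.355×10^-5 K/W
R_perlite board = ln(439/379)/(2π×0.0599×1) = 0.3905 K/W
R_cellular glass = ln(474/439)/(2π×0.0458×1) = 0.2666 K/W
R_outer film = 1/(h_o·2πr_oL) = 1/(18.6×2π×0.474×1) = 0.01805 K/W
R_total = 0.6751 K/W
Q = ΔT/R_total = 258/0.6751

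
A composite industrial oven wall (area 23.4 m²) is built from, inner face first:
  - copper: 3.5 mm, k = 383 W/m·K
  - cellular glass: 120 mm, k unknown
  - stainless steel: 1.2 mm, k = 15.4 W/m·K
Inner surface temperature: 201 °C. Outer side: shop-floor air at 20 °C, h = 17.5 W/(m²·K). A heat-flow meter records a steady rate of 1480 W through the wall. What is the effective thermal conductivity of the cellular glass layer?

Series thermal resistances:
R_copper = L/(kA) = 0.0035/(383×23.4) = 3.905×10^-7 K/W
R_stainless steel = L/(kA) = 0.0012/(15.4×23.4) = 3.33×10^-6 K/W
R_outer film = 1/(h_o·A) = 1/(17.5×23.4) = 0.002442 K/W
Sum of known resistances R_other = 0.002446 K/W
Total R = ΔT/Q = 181/1480 = 0.1223 K/W
R_cellular glass = R_total − R_other = 0.1199 K/W
k = L/(R·A) = 0.12/(0.1199×23.4)

k ≈ 0.0428 W/(m·K)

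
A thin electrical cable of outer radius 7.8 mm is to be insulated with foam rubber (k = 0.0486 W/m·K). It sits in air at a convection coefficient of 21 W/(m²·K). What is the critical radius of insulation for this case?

For a cylinder r_cr = k/h = 0.0486/21
r_cr = 2.31 mm; since the bare radius (7.8 mm) is above r_cr, any added insulation will reduce heat loss.

r_cr ≈ 2.31 mm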